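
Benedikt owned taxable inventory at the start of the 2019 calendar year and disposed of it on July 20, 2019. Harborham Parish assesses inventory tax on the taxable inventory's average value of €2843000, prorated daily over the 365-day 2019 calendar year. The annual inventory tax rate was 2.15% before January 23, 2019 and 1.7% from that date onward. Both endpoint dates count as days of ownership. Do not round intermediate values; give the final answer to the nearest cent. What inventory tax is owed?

€27386.27

January 1 – January 22, 2019: 22 days at 2.15% → €2843000 × 2.15% × 22/365 = €3684.2164
January 23 – July 20, 2019: 179 days at 1.7% → €2843000 × 1.7% × 179/365 = €23702.0521
Total = €27386.2685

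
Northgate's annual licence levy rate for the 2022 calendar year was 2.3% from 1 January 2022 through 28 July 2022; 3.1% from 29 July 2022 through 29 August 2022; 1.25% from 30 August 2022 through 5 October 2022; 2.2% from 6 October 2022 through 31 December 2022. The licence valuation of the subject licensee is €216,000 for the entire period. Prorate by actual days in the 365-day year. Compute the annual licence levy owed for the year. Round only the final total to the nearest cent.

€4,838.10

1 January – 28 July 2022: 209 days at 2.3% → €216,000 × 2.3% × 209/365 = €2,844.6904
29 July – 29 August 2022: 32 days at 3.1% → €216,000 × 3.1% × 32/365 = €587.0466
30 August – 5 October 2022: 37 days at 1.25% → €216,000 × 1.25% × 37/365 = €273.6986
6 October – 31 December 2022: 87 days at 2.2% → €216,000 × 2.2% × 87/365 = €1,132.6685
Total = €4,838.1041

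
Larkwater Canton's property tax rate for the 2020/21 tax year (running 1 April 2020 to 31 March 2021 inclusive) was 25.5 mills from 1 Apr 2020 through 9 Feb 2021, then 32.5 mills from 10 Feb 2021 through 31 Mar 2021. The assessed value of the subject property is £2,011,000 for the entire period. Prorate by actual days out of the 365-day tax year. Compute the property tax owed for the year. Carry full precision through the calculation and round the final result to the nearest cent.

1 Apr 2020 – 9 Feb 2021: 315 days at 25.5 mills → £2,011,000 × 2.55% × 315/365 = £44,255.7740
10 Feb – 31 Mar 2021: 50 days at 32.5 mills → £2,011,000 × 3.25% × 50/365 = £8,953.0822
Total = £53,208.8562

£53,208.86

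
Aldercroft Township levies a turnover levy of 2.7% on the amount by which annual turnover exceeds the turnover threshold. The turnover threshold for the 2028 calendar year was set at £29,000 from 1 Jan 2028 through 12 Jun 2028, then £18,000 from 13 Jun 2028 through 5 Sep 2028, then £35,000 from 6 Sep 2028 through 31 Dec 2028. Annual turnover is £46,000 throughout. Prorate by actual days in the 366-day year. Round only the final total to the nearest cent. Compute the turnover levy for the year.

1 Jan – 12 Jun 2028: 164 days, exemption £29,000 → (£46,000 − £29,000) × 2.7% × 164/366 = £205.6721
13 Jun – 5 Sep 2028: 85 days, exemption £18,000 → (£46,000 − £18,000) × 2.7% × 85/366 = £175.5738
6 Sep – 31 Dec 2028: 117 days, exemption £35,000 → (£46,000 − £35,000) × 2.7% × 117/366 = £94.9426
Total = £476.1885

£476.19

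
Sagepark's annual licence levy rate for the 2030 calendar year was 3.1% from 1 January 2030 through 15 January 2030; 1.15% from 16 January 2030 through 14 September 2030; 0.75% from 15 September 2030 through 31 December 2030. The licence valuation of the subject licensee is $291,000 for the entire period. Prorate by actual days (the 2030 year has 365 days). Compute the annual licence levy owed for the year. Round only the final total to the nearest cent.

1 January – 15 January 2030: 15 days at 3.1% → $291,000 × 3.1% × 15/365 = $370.7260
16 January – 14 September 2030: 242 days at 1.15% → $291,000 × 1.15% × 242/365 = $2,218.7753
15 September – 31 December 2030: 108 days at 0.75% → $291,000 × 0.75% × 108/365 = $645.7808
Total = $3,235.2822

$3,235.28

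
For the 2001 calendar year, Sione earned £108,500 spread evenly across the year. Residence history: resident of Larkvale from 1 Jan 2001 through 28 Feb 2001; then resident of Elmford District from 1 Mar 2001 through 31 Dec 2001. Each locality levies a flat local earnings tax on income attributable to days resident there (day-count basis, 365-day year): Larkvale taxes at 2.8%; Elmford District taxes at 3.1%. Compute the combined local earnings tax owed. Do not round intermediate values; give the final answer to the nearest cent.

Larkvale, 1 Jan – 28 Feb 2001: 59 days → £108,500 × 2.8% × 59/365 = £491.0740
Elmford District, 1 Mar – 31 Dec 2001: 306 days → £108,500 × 3.1% × 306/365 = £2,819.8110
Total = £3,310.8849

£3,310.88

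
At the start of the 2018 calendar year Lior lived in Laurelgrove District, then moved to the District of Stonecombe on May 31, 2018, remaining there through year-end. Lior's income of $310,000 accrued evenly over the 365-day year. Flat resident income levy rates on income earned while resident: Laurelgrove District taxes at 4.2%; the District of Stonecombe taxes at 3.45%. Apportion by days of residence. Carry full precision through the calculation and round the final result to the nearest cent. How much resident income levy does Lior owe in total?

Laurelgrove District, January 1 – May 30, 2018: 150 days → $310,000 × 4.2% × 150/365 = $5,350.6849
The District of Stonecombe, May 31 – December 31, 2018: 215 days → $310,000 × 3.45% × 215/365 = $6,299.7945
Total = $11,650.4795

$11,650.48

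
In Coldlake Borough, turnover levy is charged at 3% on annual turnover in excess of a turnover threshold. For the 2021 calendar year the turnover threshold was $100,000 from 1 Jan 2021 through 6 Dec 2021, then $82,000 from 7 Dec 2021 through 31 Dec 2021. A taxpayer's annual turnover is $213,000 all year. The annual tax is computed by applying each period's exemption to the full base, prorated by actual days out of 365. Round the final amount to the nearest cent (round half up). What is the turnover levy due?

1 Jan – 6 Dec 2021: 340 days, exemption $100,000 → ($213,000 − $100,000) × 3% × 340/365 = $3,157.8082
7 Dec – 31 Dec 2021: 25 days, exemption $82,000 → ($213,000 − $82,000) × 3% × 25/365 = $269.1781
Total = $3,426.9863

$3,426.99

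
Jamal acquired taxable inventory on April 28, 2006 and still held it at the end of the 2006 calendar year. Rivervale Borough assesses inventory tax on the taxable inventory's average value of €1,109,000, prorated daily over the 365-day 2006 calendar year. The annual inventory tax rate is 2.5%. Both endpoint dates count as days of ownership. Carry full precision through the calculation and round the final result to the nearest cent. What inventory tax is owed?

€18,837.81

Days held (April 28 – December 31, 2006): 248 out of 365
Tax = €1,109,000 × 2.5% × 248/365 = €18,837.8082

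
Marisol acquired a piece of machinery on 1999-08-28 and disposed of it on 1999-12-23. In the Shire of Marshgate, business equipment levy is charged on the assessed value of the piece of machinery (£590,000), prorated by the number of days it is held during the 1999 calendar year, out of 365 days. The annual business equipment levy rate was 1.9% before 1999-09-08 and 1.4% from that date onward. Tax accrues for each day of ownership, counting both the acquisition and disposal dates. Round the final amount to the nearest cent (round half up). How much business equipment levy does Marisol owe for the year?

£2,759.26

1999-08-28 to 1999-09-07: 11 days at 1.9% → £590,000 × 1.9% × 11/365 = £337.8356
1999-09-08 to 1999-12-23: 107 days at 1.4% → £590,000 × 1.4% × 107/365 = £2,421.4247
Total = £2,759.2603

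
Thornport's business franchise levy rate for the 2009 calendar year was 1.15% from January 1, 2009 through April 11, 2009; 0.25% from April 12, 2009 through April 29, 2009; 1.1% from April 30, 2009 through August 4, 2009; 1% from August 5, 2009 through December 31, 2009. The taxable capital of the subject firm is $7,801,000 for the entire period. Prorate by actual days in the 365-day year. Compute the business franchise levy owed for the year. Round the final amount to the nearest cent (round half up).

$80,435.79

January 1 – April 11, 2009: 101 days at 1.15% → $7,801,000 × 1.15% × 101/365 = $24,824.2781
April 12 – April 29, 2009: 18 days at 0.25% → $7,801,000 × 0.25% × 18/365 = $961.7671
April 30 – August 4, 2009: 97 days at 1.1% → $7,801,000 × 1.1% × 97/365 = $22,804.5671
August 5 – December 31, 2009: 149 days at 1% → $7,801,000 × 1% × 149/365 = $31,845.1781
Total = $80,435.7904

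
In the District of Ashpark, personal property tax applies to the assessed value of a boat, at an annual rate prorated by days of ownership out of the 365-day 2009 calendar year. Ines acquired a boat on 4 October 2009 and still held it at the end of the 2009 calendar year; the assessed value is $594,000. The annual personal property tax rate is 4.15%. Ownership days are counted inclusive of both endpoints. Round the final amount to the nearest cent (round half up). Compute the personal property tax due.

Days held (4 October – 31 December 2009): 89 out of 365
Tax = $594,000 × 4.15% × 89/365 = $6,010.7918

$6,010.79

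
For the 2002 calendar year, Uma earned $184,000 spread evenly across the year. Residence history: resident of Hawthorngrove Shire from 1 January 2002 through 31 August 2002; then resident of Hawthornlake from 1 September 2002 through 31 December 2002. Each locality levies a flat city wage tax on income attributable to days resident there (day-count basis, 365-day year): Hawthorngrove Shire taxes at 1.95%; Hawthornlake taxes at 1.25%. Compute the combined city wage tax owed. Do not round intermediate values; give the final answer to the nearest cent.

Hawthorngrove Shire, 1 January – 31 August 2002: 243 days → $184,000 × 1.95% × 243/365 = $2,388.7233
Hawthornlake, 1 September – 31 December 2002: 122 days → $184,000 × 1.25% × 122/365 = $768.7671
Total = $3,157.4904

$3,157.49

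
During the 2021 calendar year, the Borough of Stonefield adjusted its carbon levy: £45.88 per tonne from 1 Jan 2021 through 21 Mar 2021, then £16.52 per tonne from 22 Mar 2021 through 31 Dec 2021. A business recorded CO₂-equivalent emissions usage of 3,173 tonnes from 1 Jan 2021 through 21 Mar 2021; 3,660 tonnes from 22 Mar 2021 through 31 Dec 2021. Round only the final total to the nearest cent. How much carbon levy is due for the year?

£206,040.44

1 Jan – 21 Mar 2021: 3,173 tonnes at £45.88/tonne → £145,577.24
22 Mar – 31 Dec 2021: 3,660 tonnes at £16.52/tonne → £60,463.20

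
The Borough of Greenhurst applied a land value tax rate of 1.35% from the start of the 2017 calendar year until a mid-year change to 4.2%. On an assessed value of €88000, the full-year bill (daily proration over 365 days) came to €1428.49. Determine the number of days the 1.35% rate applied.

Let d = days at the first rate; then 365 − d days at the second rate.
€88000 × [1.35%·d + 4.2%·(365−d)] / 365 = €1428.49
Solving gives d = 330, so the new rate took effect on 27 Nov 2017.

330 days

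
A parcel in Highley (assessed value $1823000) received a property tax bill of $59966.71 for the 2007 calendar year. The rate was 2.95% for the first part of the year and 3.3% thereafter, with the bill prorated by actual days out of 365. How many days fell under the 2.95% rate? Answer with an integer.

Let d = days at the first rate; then 365 − d days at the second rate.
$1823000 × [2.95%·d + 3.3%·(365−d)] / 365 = $59966.71
Solving gives d = 11, so the new rate took effect on 12 Jan 2007.

11 days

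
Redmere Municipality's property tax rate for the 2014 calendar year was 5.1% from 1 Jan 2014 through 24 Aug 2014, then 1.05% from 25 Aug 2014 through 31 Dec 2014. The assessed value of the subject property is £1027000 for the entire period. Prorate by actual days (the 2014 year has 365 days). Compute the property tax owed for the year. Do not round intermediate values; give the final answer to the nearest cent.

1 Jan – 24 Aug 2014: 236 days at 5.1% → £1027000 × 5.1% × 236/365 = £33865.6767
25 Aug – 31 Dec 2014: 129 days at 1.05% → £1027000 × 1.05% × 129/365 = £3811.1548
Total = £37676.8315

£37676.83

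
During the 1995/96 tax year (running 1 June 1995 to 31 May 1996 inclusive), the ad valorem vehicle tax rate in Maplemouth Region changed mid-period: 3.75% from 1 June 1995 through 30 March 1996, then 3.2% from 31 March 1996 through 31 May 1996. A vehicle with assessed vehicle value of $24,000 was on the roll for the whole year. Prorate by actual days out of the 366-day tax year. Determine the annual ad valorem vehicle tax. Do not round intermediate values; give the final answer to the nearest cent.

$877.64

1 June 1995 – 30 March 1996: 304 days at 3.75% → $24,000 × 3.75% × 304/366 = $747.5410
31 March – 31 May 1996: 62 days at 3.2% → $24,000 × 3.2% × 62/366 = $130.0984
Total = $877.6393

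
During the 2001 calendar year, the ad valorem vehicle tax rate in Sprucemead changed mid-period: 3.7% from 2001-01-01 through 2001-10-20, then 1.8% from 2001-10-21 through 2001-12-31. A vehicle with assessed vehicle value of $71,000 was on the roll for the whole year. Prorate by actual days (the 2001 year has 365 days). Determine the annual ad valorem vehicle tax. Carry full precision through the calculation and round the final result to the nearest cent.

$2,360.90

2001-01-01 to 2001-10-20: 293 days at 3.7% → $71,000 × 3.7% × 293/365 = $2,108.7973
2001-10-21 to 2001-12-31: 72 days at 1.8% → $71,000 × 1.8% × 72/365 = $252.0986
Total = $2,360.8959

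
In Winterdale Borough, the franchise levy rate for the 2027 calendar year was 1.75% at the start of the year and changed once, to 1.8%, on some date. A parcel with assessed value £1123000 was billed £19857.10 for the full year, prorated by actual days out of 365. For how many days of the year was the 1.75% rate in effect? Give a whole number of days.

Let d = days at the first rate; then 365 − d days at the second rate.
£1123000 × [1.75%·d + 1.8%·(365−d)] / 365 = £19857.10
Solving gives d = 232, so the new rate took effect on 21 Aug 2027.

232 days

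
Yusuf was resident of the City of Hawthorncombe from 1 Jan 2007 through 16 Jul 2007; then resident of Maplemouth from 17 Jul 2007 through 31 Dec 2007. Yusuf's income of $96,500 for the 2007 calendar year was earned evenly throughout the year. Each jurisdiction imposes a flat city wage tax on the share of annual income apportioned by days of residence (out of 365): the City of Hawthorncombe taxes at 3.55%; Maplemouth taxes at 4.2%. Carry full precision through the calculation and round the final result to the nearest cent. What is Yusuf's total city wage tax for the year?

The City of Hawthorncombe, 1 Jan – 16 Jul 2007: 197 days → $96,500 × 3.55% × 197/365 = $1,848.9664
Maplemouth, 17 Jul – 31 Dec 2007: 168 days → $96,500 × 4.2% × 168/365 = $1,865.4904
Total = $3,714.4568

$3,714.46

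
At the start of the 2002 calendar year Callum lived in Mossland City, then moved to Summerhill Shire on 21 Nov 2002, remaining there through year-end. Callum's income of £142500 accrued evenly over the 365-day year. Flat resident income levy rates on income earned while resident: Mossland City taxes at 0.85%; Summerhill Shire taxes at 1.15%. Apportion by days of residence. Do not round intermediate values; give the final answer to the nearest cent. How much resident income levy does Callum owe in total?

£1259.27

Mossland City, 1 Jan – 20 Nov 2002: 324 days → £142500 × 0.85% × 324/365 = £1075.1918
Summerhill Shire, 21 Nov – 31 Dec 2002: 41 days → £142500 × 1.15% × 41/365 = £184.0788
Total = £1259.2705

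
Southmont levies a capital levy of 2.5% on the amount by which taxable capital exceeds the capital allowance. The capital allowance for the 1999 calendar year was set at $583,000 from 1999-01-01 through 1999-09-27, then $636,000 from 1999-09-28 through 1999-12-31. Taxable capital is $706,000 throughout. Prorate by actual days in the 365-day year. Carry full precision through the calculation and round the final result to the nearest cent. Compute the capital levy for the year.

1999-01-01 to 1999-09-27: 270 days, exemption $583,000 → ($706,000 − $583,000) × 2.5% × 270/365 = $2,274.6575
1999-09-28 to 1999-12-31: 95 days, exemption $636,000 → ($706,000 − $636,000) × 2.5% × 95/365 = $455.4795
Total = $2,730.1370

$2,730.14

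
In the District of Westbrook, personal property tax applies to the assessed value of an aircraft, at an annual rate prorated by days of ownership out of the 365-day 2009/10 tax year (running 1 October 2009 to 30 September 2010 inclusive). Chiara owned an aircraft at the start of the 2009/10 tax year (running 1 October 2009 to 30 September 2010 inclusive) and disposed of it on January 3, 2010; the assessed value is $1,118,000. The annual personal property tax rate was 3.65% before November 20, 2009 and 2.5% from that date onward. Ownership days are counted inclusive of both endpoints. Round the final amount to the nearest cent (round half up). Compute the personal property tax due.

October 1 – November 19, 2009: 50 days at 3.65% → $1,118,000 × 3.65% × 50/365 = $5,590.0000
November 20, 2009 – January 3, 2010: 45 days at 2.5% → $1,118,000 × 2.5% × 45/365 = $3,445.8904
Total = $9,035.8904

$9,035.89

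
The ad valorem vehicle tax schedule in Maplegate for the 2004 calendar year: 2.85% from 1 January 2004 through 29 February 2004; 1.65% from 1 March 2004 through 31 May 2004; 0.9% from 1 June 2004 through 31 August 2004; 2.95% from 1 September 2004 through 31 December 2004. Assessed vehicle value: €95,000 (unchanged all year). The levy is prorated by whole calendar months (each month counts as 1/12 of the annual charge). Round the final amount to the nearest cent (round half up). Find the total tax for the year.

€1,991.04

1 January – 29 February 2004: 2 months at 2.85% → €95,000 × 2.85% × 2/12 = €451.2500
1 March – 31 May 2004: 3 months at 1.65% → €95,000 × 1.65% × 3/12 = €391.8750
1 June – 31 August 2004: 3 months at 0.9% → €95,000 × 0.9% × 3/12 = €213.7500
1 September – 31 December 2004: 4 months at 2.95% → €95,000 × 2.95% × 4/12 = €934.1667
Total = €1,991.0417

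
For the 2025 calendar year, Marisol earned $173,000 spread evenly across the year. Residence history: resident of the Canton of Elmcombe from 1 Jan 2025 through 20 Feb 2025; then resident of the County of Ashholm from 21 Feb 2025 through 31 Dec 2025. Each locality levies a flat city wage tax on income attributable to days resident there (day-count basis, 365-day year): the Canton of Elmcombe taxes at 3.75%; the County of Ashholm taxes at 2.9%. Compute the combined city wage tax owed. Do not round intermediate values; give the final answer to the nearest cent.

$5,222.47

The Canton of Elmcombe, 1 Jan – 20 Feb 2025: 51 days → $173,000 × 3.75% × 51/365 = $906.4726
The County of Ashholm, 21 Feb – 31 Dec 2025: 314 days → $173,000 × 2.9% × 314/365 = $4,315.9945
Total = $5,222.4671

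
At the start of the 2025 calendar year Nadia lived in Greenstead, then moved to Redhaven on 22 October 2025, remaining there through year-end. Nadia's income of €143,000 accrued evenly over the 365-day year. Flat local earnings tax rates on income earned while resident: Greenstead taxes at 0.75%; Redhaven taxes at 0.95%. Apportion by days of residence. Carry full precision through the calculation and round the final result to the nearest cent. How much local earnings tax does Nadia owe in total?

€1,128.13

Greenstead, 1 January – 21 October 2025: 294 days → €143,000 × 0.75% × 294/365 = €863.8767
Redhaven, 22 October – 31 December 2025: 71 days → €143,000 × 0.95% × 71/365 = €264.2562
Total = €1,128.1329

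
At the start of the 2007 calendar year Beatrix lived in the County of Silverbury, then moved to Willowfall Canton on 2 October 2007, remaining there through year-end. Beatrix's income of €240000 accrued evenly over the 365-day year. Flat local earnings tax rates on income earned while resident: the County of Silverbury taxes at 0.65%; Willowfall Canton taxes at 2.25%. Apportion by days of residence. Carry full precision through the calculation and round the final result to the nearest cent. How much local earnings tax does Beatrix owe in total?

€2517.37

The County of Silverbury, 1 January – 1 October 2007: 274 days → €240000 × 0.65% × 274/365 = €1171.0685
Willowfall Canton, 2 October – 31 December 2007: 91 days → €240000 × 2.25% × 91/365 = €1346.3014
Total = €2517.3699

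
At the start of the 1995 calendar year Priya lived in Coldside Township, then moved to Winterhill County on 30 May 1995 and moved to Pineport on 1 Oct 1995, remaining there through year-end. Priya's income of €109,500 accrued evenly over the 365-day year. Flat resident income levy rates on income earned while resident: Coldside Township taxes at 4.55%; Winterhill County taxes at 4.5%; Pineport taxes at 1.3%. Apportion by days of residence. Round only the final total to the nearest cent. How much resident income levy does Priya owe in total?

Coldside Township, 1 Jan – 29 May 1995: 149 days → €109,500 × 4.55% × 149/365 = €2,033.8500
Winterhill County, 30 May – 30 Sep 1995: 124 days → €109,500 × 4.5% × 124/365 = €1,674.0000
Pineport, 1 Oct – 31 Dec 1995: 92 days → €109,500 × 1.3% × 92/365 = €358.8000
Total = €4,066.6500

€4,066.65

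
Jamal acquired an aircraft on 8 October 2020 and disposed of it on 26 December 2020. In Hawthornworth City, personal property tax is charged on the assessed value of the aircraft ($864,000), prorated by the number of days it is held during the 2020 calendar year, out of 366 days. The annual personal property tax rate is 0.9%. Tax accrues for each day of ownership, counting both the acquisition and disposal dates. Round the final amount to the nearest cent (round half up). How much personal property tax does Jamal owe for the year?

Days held (8 October – 26 December 2020): 80 out of 366
Tax = $864,000 × 0.9% × 80/366 = $1,699.6721

$1,699.67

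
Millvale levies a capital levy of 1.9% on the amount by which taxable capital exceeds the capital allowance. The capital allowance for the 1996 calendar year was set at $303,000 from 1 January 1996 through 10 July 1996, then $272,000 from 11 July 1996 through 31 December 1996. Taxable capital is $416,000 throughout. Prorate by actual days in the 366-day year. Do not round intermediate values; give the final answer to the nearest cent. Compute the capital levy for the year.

$2,427.02

1 January – 10 July 1996: 192 days, exemption $303,000 → ($416,000 − $303,000) × 1.9% × 192/366 = $1,126.2951
11 July – 31 December 1996: 174 days, exemption $272,000 → ($416,000 − $272,000) × 1.9% × 174/366 = $1,300.7213
Total = $2,427.0164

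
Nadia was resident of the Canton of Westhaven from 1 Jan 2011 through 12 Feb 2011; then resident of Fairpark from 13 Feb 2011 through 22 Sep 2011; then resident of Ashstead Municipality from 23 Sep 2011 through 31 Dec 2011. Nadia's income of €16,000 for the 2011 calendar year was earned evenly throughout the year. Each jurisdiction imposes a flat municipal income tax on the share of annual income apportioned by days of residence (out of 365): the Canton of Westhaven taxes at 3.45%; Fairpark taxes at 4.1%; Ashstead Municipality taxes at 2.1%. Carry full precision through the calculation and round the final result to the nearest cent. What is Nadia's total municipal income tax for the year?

€556.08

The Canton of Westhaven, 1 Jan – 12 Feb 2011: 43 days → €16,000 × 3.45% × 43/365 = €65.0301
Fairpark, 13 Feb – 22 Sep 2011: 222 days → €16,000 × 4.1% × 222/365 = €398.9918
Ashstead Municipality, 23 Sep – 31 Dec 2011: 100 days → €16,000 × 2.1% × 100/365 = €92.0548
Total = €556.0767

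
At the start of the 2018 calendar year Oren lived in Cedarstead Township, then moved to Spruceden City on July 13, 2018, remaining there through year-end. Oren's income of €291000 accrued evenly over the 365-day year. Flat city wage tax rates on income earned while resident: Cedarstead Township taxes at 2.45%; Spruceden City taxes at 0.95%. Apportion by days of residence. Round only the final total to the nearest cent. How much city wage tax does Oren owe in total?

€5072.57

Cedarstead Township, January 1 – July 12, 2018: 193 days → €291000 × 2.45% × 193/365 = €3769.8452
Spruceden City, July 13 – December 31, 2018: 172 days → €291000 × 0.95% × 172/365 = €1302.7233
Total = €5072.5685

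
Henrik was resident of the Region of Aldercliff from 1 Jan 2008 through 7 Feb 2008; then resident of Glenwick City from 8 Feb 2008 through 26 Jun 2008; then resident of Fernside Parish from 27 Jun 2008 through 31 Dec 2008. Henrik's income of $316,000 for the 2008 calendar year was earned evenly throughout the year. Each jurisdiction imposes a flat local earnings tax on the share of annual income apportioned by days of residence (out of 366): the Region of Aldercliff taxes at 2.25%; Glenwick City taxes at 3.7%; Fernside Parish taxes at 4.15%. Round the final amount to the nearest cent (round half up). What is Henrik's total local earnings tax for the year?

$11,946.70

The Region of Aldercliff, 1 Jan – 7 Feb 2008: 38 days → $316,000 × 2.25% × 38/366 = $738.1967
Glenwick City, 8 Feb – 26 Jun 2008: 140 days → $316,000 × 3.7% × 140/366 = $4,472.3497
Fernside Parish, 27 Jun – 31 Dec 2008: 188 days → $316,000 × 4.15% × 188/366 = $6,736.1530
Total = $11,946.6995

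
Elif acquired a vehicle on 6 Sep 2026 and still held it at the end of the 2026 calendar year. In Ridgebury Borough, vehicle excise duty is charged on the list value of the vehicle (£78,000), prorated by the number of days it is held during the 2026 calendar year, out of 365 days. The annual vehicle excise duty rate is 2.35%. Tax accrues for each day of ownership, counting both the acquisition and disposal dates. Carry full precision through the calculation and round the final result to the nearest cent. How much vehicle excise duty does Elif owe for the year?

Days held (6 Sep – 31 Dec 2026): 117 out of 365
Tax = £78,000 × 2.35% × 117/365 = £587.5644

£587.56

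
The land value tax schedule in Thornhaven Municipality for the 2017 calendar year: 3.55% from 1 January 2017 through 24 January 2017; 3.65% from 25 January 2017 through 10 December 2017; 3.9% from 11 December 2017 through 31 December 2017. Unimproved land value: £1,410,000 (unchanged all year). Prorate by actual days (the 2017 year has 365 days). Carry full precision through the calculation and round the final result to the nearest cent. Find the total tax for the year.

£51,575.10

1 January – 24 January 2017: 24 days at 3.55% → £1,410,000 × 3.55% × 24/365 = £3,291.2877
25 January – 10 December 2017: 320 days at 3.65% → £1,410,000 × 3.65% × 320/365 = £45,120.0000
11 December – 31 December 2017: 21 days at 3.9% → £1,410,000 × 3.9% × 21/365 = £3,163.8082
Total = £51,575.0959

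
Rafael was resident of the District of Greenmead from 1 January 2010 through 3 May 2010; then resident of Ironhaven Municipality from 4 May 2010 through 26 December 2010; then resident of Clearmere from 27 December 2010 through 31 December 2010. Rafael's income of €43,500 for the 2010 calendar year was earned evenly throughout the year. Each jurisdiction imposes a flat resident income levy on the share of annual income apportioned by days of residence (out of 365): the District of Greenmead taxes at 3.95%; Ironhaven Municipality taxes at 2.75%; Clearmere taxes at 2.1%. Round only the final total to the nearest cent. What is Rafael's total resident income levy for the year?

The District of Greenmead, 1 January – 3 May 2010: 123 days → €43,500 × 3.95% × 123/365 = €579.0267
Ironhaven Municipality, 4 May – 26 December 2010: 237 days → €43,500 × 2.75% × 237/365 = €776.7432
Clearmere, 27 December – 31 December 2010: 5 days → €43,500 × 2.1% × 5/365 = €12.5137
Total = €1,368.2836

€1,368.28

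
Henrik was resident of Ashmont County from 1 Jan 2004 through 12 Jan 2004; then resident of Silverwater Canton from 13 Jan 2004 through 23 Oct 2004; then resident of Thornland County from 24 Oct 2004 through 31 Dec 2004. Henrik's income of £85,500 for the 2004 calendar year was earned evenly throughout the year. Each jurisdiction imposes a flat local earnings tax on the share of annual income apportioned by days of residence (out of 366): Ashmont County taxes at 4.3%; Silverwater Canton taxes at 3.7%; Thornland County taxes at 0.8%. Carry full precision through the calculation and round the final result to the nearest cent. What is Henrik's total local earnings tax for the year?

£2,712.87

Ashmont County, 1 Jan – 12 Jan 2004: 12 days → £85,500 × 4.3% × 12/366 = £120.5410
Silverwater Canton, 13 Jan – 23 Oct 2004: 285 days → £85,500 × 3.7% × 285/366 = £2,463.3811
Thornland County, 24 Oct – 31 Dec 2004: 69 days → £85,500 × 0.8% × 69/366 = £128.9508
Total = £2,712.8730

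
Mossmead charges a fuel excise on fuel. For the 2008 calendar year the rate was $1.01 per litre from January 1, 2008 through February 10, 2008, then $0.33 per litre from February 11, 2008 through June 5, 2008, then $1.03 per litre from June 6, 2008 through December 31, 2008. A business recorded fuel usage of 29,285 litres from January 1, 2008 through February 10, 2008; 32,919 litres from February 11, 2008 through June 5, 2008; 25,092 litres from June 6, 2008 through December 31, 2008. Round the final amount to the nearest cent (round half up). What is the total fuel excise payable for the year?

$66,285.88

January 1 – February 10, 2008: 29,285 litres at $1.01/litre → $29,577.85
February 11 – June 5, 2008: 32,919 litres at $0.33/litre → $10,863.27
June 6 – December 31, 2008: 25,092 litres at $1.03/litre → $25,844.76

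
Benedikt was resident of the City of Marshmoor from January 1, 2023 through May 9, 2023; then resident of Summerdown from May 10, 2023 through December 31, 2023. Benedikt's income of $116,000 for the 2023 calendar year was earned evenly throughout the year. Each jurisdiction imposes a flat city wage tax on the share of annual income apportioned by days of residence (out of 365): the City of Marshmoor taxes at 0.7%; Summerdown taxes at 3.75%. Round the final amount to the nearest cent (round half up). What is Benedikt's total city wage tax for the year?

$3,099.58

The City of Marshmoor, January 1 – May 9, 2023: 129 days → $116,000 × 0.7% × 129/365 = $286.9808
Summerdown, May 10 – December 31, 2023: 236 days → $116,000 × 3.75% × 236/365 = $2,812.6027
Total = $3,099.5836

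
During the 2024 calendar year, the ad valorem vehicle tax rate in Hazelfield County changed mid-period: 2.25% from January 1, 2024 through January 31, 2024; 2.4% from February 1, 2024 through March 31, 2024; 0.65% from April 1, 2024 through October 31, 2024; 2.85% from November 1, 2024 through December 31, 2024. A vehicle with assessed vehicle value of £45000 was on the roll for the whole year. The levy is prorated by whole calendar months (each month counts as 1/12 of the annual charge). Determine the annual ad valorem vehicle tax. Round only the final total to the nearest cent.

January 1 – January 31, 2024: 1 month at 2.25% → £45000 × 2.25% × 1/12 = £84.3750
February 1 – March 31, 2024: 2 months at 2.4% → £45000 × 2.4% × 2/12 = £180.0000
April 1 – October 31, 2024: 7 months at 0.65% → £45000 × 0.65% × 7/12 = £170.6250
November 1 – December 31, 2024: 2 months at 2.85% → £45000 × 2.85% × 2/12 = £213.7500
Total = £648.7500

£648.75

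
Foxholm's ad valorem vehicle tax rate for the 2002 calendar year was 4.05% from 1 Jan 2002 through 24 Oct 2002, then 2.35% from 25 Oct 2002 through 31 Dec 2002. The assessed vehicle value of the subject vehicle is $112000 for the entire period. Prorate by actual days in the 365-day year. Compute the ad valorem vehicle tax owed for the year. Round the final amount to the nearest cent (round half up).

$4181.28

1 Jan – 24 Oct 2002: 297 days at 4.05% → $112000 × 4.05% × 297/365 = $3690.9370
25 Oct – 31 Dec 2002: 68 days at 2.35% → $112000 × 2.35% × 68/365 = $490.3452
Total = $4181.2822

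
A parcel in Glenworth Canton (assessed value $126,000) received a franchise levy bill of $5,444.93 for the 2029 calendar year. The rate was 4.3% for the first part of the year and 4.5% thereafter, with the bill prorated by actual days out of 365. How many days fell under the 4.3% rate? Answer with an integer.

326 days

Let d = days at the first rate; then 365 − d days at the second rate.
$126,000 × [4.3%·d + 4.5%·(365−d)] / 365 = $5,444.93
Solving gives d = 326, so the new rate took effect on November 23, 2029.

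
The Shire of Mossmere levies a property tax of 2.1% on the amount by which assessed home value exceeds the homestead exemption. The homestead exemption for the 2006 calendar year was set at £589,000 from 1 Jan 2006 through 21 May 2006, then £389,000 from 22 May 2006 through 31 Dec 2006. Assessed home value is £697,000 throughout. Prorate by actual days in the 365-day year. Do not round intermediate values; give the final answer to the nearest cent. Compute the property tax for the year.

1 Jan – 21 May 2006: 141 days, exemption £589,000 → (£697,000 − £589,000) × 2.1% × 141/365 = £876.1315
22 May – 31 Dec 2006: 224 days, exemption £389,000 → (£697,000 − £389,000) × 2.1% × 224/365 = £3,969.4027
Total = £4,845.5342

£4,845.53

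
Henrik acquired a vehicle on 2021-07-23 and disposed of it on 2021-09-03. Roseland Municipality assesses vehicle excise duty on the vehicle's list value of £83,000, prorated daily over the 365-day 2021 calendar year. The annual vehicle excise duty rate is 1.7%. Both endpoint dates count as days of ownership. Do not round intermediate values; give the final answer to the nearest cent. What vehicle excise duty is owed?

Days held (2021-07-23 to 2021-09-03): 43 out of 365
Tax = £83,000 × 1.7% × 43/365 = £166.2274

£166.23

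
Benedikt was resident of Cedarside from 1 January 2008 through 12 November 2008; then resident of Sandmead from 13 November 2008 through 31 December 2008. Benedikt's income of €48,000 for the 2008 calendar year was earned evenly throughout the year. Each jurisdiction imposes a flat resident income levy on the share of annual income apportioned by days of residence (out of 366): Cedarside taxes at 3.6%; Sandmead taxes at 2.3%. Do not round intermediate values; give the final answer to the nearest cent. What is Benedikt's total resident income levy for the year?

Cedarside, 1 January – 12 November 2008: 317 days → €48,000 × 3.6% × 317/366 = €1,496.6557
Sandmead, 13 November – 31 December 2008: 49 days → €48,000 × 2.3% × 49/366 = €147.8033
Total = €1,644.4590

€1,644.46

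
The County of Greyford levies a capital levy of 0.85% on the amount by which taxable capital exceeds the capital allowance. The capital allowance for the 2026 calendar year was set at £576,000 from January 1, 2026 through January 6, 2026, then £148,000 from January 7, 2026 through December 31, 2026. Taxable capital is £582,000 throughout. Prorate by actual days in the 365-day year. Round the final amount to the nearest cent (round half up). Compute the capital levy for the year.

£3,629.20

January 1 – January 6, 2026: 6 days, exemption £576,000 → (£582,000 − £576,000) × 0.85% × 6/365 = £0.8384
January 7 – December 31, 2026: 359 days, exemption £148,000 → (£582,000 − £148,000) × 0.85% × 359/365 = £3,628.3589
Total = £3,629.1973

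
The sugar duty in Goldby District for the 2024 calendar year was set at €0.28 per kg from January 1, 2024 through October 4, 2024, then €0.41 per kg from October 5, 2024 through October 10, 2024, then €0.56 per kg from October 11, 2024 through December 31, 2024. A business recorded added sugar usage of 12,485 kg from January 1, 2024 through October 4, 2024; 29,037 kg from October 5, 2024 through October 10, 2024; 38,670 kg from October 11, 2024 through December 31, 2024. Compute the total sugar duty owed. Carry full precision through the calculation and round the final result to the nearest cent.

€37056.17

January 1 – October 4, 2024: 12,485 kg at €0.28/kg → €3495.80
October 5 – October 10, 2024: 29,037 kg at €0.41/kg → €11905.17
October 11 – December 31, 2024: 38,670 kg at €0.56/kg → €21655.20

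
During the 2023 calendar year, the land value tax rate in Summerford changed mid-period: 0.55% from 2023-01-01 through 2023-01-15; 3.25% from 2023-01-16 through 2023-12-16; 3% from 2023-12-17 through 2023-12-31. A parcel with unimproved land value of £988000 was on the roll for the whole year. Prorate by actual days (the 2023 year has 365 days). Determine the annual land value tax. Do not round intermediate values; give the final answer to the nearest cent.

£30912.22

2023-01-01 to 2023-01-15: 15 days at 0.55% → £988000 × 0.55% × 15/365 = £223.3151
2023-01-16 to 2023-12-16: 335 days at 3.25% → £988000 × 3.25% × 335/365 = £29470.8219
2023-12-17 to 2023-12-31: 15 days at 3% → £988000 × 3% × 15/365 = £1218.0822
Total = £30912.2192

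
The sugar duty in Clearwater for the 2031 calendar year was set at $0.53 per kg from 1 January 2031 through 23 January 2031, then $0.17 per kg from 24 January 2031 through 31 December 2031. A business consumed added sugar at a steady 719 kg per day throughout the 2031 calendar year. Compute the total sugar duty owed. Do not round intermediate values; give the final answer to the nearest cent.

1 January – 23 January 2031: 23 days × 719 kg/day = 16,537 kg at $0.53/kg → $8,764.61
24 January – 31 December 2031: 342 days × 719 kg/day = 245,898 kg at $0.17/kg → $41,802.66

$50,567.27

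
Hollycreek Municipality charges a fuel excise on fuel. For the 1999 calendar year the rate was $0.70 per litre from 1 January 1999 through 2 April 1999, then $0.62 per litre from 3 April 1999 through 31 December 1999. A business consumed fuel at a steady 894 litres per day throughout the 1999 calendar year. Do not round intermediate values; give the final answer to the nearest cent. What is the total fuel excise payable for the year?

1 January – 2 April 1999: 92 days × 894 litres/day = 82,248 litres at $0.70/litre → $57,573.60
3 April – 31 December 1999: 273 days × 894 litres/day = 244,062 litres at $0.62/litre → $151,318.44

$208,892.04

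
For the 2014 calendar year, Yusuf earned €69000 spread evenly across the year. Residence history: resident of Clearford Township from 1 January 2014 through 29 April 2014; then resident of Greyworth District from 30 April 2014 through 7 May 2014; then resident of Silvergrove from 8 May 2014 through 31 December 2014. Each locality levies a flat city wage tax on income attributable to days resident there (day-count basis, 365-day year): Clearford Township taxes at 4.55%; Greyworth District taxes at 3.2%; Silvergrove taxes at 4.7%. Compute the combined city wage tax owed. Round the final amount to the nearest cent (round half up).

€3186.57

Clearford Township, 1 January – 29 April 2014: 119 days → €69000 × 4.55% × 119/365 = €1023.5630
Greyworth District, 30 April – 7 May 2014: 8 days → €69000 × 3.2% × 8/365 = €48.3945
Silvergrove, 8 May – 31 December 2014: 238 days → €69000 × 4.7% × 238/365 = €2114.6137
Total = €3186.5712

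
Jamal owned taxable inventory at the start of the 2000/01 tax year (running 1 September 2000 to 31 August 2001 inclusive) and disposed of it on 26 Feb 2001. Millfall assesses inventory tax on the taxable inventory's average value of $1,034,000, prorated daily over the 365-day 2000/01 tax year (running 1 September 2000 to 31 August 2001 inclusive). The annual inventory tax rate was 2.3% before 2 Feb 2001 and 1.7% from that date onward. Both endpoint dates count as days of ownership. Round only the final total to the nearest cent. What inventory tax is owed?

$11,238.02

1 Sep 2000 – 1 Feb 2001: 154 days at 2.3% → $1,034,000 × 2.3% × 154/365 = $10,034.0493
2 Feb – 26 Feb 2001: 25 days at 1.7% → $1,034,000 × 1.7% × 25/365 = $1,203.9726
Total = $11,238.0219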